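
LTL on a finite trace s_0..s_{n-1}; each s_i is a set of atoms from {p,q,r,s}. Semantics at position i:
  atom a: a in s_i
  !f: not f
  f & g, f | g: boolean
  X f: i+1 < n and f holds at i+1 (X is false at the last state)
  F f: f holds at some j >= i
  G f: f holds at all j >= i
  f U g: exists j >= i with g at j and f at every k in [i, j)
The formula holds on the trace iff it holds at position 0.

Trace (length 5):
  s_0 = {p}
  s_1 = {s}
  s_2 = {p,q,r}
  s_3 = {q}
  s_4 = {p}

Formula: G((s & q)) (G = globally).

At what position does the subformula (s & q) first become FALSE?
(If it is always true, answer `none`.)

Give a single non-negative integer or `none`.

Answer: 0

Derivation:
s_0={p}: (s & q)=False s=False q=False
s_1={s}: (s & q)=False s=True q=False
s_2={p,q,r}: (s & q)=False s=False q=True
s_3={q}: (s & q)=False s=False q=True
s_4={p}: (s & q)=False s=False q=False
G((s & q)) holds globally = False
First violation at position 0.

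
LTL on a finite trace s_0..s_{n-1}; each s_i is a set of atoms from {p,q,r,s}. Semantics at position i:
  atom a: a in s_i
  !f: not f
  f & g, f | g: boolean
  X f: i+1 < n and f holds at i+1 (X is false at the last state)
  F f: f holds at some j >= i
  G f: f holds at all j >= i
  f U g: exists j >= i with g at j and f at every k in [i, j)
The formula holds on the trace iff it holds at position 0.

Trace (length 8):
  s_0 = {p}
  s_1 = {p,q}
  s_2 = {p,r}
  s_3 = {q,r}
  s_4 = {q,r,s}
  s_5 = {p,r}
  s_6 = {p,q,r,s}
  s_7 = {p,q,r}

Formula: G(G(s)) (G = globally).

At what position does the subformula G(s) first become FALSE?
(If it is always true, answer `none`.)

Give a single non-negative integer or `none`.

s_0={p}: G(s)=False s=False
s_1={p,q}: G(s)=False s=False
s_2={p,r}: G(s)=False s=False
s_3={q,r}: G(s)=False s=False
s_4={q,r,s}: G(s)=False s=True
s_5={p,r}: G(s)=False s=False
s_6={p,q,r,s}: G(s)=False s=True
s_7={p,q,r}: G(s)=False s=False
G(G(s)) holds globally = False
First violation at position 0.

Answer: 0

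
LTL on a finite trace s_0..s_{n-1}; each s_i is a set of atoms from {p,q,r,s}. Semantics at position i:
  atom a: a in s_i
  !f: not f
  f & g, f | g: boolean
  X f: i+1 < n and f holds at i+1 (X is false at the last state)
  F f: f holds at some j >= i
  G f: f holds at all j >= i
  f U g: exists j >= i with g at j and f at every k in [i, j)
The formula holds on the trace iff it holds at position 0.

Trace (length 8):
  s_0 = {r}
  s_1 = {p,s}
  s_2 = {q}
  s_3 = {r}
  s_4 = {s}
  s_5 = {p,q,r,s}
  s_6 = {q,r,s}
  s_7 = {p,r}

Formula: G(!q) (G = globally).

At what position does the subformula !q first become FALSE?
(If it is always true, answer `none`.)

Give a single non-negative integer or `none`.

Answer: 2

Derivation:
s_0={r}: !q=True q=False
s_1={p,s}: !q=True q=False
s_2={q}: !q=False q=True
s_3={r}: !q=True q=False
s_4={s}: !q=True q=False
s_5={p,q,r,s}: !q=False q=True
s_6={q,r,s}: !q=False q=True
s_7={p,r}: !q=True q=False
G(!q) holds globally = False
First violation at position 2.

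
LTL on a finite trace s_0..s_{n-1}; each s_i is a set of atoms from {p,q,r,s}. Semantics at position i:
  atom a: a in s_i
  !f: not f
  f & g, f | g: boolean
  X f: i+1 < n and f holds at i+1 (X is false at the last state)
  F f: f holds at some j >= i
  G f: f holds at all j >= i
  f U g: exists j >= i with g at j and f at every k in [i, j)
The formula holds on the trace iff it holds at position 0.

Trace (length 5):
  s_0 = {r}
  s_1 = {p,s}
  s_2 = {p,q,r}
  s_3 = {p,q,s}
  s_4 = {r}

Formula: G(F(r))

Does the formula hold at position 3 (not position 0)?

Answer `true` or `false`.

Answer: true

Derivation:
s_0={r}: G(F(r))=True F(r)=True r=True
s_1={p,s}: G(F(r))=True F(r)=True r=False
s_2={p,q,r}: G(F(r))=True F(r)=True r=True
s_3={p,q,s}: G(F(r))=True F(r)=True r=False
s_4={r}: G(F(r))=True F(r)=True r=True
Evaluating at position 3: result = True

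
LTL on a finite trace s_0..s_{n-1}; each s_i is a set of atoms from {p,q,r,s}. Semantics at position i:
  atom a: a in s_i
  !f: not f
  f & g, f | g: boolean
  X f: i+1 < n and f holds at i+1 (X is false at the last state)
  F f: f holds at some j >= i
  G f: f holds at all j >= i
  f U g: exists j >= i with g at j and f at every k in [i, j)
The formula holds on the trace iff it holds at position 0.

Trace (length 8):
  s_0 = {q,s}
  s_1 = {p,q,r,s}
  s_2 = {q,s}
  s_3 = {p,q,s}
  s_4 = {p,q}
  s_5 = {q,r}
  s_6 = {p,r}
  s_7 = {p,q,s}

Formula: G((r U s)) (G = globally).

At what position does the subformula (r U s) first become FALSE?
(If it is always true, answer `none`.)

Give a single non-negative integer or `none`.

s_0={q,s}: (r U s)=True r=False s=True
s_1={p,q,r,s}: (r U s)=True r=True s=True
s_2={q,s}: (r U s)=True r=False s=True
s_3={p,q,s}: (r U s)=True r=False s=True
s_4={p,q}: (r U s)=False r=False s=False
s_5={q,r}: (r U s)=True r=True s=False
s_6={p,r}: (r U s)=True r=True s=False
s_7={p,q,s}: (r U s)=True r=False s=True
G((r U s)) holds globally = False
First violation at position 4.

Answer: 4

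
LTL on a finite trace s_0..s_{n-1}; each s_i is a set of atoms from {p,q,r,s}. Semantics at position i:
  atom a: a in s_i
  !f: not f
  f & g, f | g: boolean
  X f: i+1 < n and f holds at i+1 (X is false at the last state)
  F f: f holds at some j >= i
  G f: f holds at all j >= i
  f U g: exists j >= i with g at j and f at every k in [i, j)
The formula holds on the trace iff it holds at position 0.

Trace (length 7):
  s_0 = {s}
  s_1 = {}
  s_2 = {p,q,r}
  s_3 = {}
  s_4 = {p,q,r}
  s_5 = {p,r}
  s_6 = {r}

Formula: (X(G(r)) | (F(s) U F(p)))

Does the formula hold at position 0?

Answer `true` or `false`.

s_0={s}: (X(G(r)) | (F(s) U F(p)))=True X(G(r))=False G(r)=False r=False (F(s) U F(p))=True F(s)=True s=True F(p)=True p=False
s_1={}: (X(G(r)) | (F(s) U F(p)))=True X(G(r))=False G(r)=False r=False (F(s) U F(p))=True F(s)=False s=False F(p)=True p=False
s_2={p,q,r}: (X(G(r)) | (F(s) U F(p)))=True X(G(r))=False G(r)=False r=True (F(s) U F(p))=True F(s)=False s=False F(p)=True p=True
s_3={}: (X(G(r)) | (F(s) U F(p)))=True X(G(r))=True G(r)=False r=False (F(s) U F(p))=True F(s)=False s=False F(p)=True p=False
s_4={p,q,r}: (X(G(r)) | (F(s) U F(p)))=True X(G(r))=True G(r)=True r=True (F(s) U F(p))=True F(s)=False s=False F(p)=True p=True
s_5={p,r}: (X(G(r)) | (F(s) U F(p)))=True X(G(r))=True G(r)=True r=True (F(s) U F(p))=True F(s)=False s=False F(p)=True p=True
s_6={r}: (X(G(r)) | (F(s) U F(p)))=False X(G(r))=False G(r)=True r=True (F(s) U F(p))=False F(s)=False s=False F(p)=False p=False

Answer: true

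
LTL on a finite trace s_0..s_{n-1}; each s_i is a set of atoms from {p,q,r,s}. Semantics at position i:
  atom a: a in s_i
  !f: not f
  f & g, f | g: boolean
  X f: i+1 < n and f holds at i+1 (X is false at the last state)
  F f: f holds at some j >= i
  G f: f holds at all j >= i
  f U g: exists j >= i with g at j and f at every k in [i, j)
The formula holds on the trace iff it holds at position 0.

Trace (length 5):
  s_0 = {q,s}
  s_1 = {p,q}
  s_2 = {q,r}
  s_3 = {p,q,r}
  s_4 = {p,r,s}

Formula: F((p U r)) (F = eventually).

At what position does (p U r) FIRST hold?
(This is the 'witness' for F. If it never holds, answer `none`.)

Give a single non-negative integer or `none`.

s_0={q,s}: (p U r)=False p=False r=False
s_1={p,q}: (p U r)=True p=True r=False
s_2={q,r}: (p U r)=True p=False r=True
s_3={p,q,r}: (p U r)=True p=True r=True
s_4={p,r,s}: (p U r)=True p=True r=True
F((p U r)) holds; first witness at position 1.

Answer: 1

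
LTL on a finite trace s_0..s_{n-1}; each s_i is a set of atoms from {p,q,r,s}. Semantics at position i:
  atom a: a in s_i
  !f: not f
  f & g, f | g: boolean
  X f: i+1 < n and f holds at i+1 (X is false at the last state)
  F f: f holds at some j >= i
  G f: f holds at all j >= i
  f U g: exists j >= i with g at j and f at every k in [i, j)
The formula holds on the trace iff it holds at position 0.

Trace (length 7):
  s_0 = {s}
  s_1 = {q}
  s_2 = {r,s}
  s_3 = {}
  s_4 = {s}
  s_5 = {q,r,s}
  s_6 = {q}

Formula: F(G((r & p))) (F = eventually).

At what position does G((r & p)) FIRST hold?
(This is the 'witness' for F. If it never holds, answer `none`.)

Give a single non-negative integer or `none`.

s_0={s}: G((r & p))=False (r & p)=False r=False p=False
s_1={q}: G((r & p))=False (r & p)=False r=False p=False
s_2={r,s}: G((r & p))=False (r & p)=False r=True p=False
s_3={}: G((r & p))=False (r & p)=False r=False p=False
s_4={s}: G((r & p))=False (r & p)=False r=False p=False
s_5={q,r,s}: G((r & p))=False (r & p)=False r=True p=False
s_6={q}: G((r & p))=False (r & p)=False r=False p=False
F(G((r & p))) does not hold (no witness exists).

Answer: none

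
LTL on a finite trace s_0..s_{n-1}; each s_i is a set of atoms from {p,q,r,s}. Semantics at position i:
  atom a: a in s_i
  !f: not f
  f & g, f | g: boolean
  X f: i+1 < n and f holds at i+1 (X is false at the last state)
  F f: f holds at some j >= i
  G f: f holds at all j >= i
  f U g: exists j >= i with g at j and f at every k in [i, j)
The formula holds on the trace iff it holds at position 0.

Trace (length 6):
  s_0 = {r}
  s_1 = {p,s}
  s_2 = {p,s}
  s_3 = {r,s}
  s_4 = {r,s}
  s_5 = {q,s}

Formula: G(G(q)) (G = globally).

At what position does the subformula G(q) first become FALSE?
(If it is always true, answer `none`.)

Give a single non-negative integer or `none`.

Answer: 0

Derivation:
s_0={r}: G(q)=False q=False
s_1={p,s}: G(q)=False q=False
s_2={p,s}: G(q)=False q=False
s_3={r,s}: G(q)=False q=False
s_4={r,s}: G(q)=False q=False
s_5={q,s}: G(q)=True q=True
G(G(q)) holds globally = False
First violation at position 0.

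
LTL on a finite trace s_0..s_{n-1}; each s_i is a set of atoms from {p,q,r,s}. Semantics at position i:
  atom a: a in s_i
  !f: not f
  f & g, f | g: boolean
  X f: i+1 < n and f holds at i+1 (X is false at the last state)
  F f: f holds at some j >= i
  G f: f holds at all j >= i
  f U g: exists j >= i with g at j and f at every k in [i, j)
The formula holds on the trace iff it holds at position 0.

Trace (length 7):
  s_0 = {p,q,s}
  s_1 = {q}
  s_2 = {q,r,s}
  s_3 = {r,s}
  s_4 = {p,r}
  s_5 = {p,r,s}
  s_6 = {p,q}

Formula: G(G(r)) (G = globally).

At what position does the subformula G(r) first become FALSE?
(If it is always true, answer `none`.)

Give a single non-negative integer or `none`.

Answer: 0

Derivation:
s_0={p,q,s}: G(r)=False r=False
s_1={q}: G(r)=False r=False
s_2={q,r,s}: G(r)=False r=True
s_3={r,s}: G(r)=False r=True
s_4={p,r}: G(r)=False r=True
s_5={p,r,s}: G(r)=False r=True
s_6={p,q}: G(r)=False r=False
G(G(r)) holds globally = False
First violation at position 0.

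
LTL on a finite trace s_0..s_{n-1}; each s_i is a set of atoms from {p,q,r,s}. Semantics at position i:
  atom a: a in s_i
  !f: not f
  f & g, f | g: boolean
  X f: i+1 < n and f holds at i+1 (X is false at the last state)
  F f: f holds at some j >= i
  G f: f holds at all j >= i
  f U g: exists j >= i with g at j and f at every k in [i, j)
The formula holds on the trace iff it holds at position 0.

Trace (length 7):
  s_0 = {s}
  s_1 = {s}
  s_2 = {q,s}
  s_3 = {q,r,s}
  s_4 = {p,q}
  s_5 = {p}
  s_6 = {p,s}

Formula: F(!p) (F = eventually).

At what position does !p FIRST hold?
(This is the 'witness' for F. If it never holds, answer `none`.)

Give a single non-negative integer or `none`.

Answer: 0

Derivation:
s_0={s}: !p=True p=False
s_1={s}: !p=True p=False
s_2={q,s}: !p=True p=False
s_3={q,r,s}: !p=True p=False
s_4={p,q}: !p=False p=True
s_5={p}: !p=False p=True
s_6={p,s}: !p=False p=True
F(!p) holds; first witness at position 0.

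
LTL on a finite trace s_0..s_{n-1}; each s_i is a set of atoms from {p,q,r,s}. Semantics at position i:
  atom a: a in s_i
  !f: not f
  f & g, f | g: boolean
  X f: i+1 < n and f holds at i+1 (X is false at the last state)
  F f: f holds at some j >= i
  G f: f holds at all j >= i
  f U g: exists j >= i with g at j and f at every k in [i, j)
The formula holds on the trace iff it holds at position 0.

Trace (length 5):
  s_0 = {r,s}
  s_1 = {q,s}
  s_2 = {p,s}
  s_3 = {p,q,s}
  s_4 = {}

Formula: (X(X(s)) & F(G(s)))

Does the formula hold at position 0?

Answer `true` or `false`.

Answer: false

Derivation:
s_0={r,s}: (X(X(s)) & F(G(s)))=False X(X(s))=True X(s)=True s=True F(G(s))=False G(s)=False
s_1={q,s}: (X(X(s)) & F(G(s)))=False X(X(s))=True X(s)=True s=True F(G(s))=False G(s)=False
s_2={p,s}: (X(X(s)) & F(G(s)))=False X(X(s))=False X(s)=True s=True F(G(s))=False G(s)=False
s_3={p,q,s}: (X(X(s)) & F(G(s)))=False X(X(s))=False X(s)=False s=True F(G(s))=False G(s)=False
s_4={}: (X(X(s)) & F(G(s)))=False X(X(s))=False X(s)=False s=False F(G(s))=False G(s)=False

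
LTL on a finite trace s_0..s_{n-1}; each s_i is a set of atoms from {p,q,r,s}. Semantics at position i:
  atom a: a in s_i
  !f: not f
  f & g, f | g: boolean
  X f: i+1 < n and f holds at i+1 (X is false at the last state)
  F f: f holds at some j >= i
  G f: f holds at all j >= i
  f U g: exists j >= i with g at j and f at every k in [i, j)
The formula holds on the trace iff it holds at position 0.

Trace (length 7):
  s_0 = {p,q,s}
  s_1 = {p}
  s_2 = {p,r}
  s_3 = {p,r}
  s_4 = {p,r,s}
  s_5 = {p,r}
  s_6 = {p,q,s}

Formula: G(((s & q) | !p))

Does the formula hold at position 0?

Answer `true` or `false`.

Answer: false

Derivation:
s_0={p,q,s}: G(((s & q) | !p))=False ((s & q) | !p)=True (s & q)=True s=True q=True !p=False p=True
s_1={p}: G(((s & q) | !p))=False ((s & q) | !p)=False (s & q)=False s=False q=False !p=False p=True
s_2={p,r}: G(((s & q) | !p))=False ((s & q) | !p)=False (s & q)=False s=False q=False !p=False p=True
s_3={p,r}: G(((s & q) | !p))=False ((s & q) | !p)=False (s & q)=False s=False q=False !p=False p=True
s_4={p,r,s}: G(((s & q) | !p))=False ((s & q) | !p)=False (s & q)=False s=True q=False !p=False p=True
s_5={p,r}: G(((s & q) | !p))=False ((s & q) | !p)=False (s & q)=False s=False q=False !p=False p=True
s_6={p,q,s}: G(((s & q) | !p))=True ((s & q) | !p)=True (s & q)=True s=True q=True !p=False p=True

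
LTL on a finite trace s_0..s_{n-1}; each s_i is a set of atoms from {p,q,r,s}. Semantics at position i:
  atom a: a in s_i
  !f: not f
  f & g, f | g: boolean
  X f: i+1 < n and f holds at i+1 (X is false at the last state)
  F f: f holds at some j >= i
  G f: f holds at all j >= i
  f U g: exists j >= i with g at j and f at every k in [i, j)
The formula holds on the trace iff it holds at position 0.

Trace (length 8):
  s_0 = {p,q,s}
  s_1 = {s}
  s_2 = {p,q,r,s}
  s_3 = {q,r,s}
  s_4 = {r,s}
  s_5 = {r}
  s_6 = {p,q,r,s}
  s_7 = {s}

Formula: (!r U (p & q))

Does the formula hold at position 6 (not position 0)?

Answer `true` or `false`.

Answer: true

Derivation:
s_0={p,q,s}: (!r U (p & q))=True !r=True r=False (p & q)=True p=True q=True
s_1={s}: (!r U (p & q))=True !r=True r=False (p & q)=False p=False q=False
s_2={p,q,r,s}: (!r U (p & q))=True !r=False r=True (p & q)=True p=True q=True
s_3={q,r,s}: (!r U (p & q))=False !r=False r=True (p & q)=False p=False q=True
s_4={r,s}: (!r U (p & q))=False !r=False r=True (p & q)=False p=False q=False
s_5={r}: (!r U (p & q))=False !r=False r=True (p & q)=False p=False q=False
s_6={p,q,r,s}: (!r U (p & q))=True !r=False r=True (p & q)=True p=True q=True
s_7={s}: (!r U (p & q))=False !r=True r=False (p & q)=False p=False q=False
Evaluating at position 6: result = True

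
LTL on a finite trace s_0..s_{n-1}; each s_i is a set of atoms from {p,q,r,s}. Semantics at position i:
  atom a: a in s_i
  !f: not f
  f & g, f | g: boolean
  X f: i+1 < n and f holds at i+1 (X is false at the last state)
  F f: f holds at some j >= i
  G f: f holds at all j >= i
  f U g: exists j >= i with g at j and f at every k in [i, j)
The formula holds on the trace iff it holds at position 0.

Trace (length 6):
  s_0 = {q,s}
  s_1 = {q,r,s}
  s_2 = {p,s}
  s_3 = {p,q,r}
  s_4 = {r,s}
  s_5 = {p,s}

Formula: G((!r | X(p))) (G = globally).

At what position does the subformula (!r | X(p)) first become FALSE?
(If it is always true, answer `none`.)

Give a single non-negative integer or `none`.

Answer: 3

Derivation:
s_0={q,s}: (!r | X(p))=True !r=True r=False X(p)=False p=False
s_1={q,r,s}: (!r | X(p))=True !r=False r=True X(p)=True p=False
s_2={p,s}: (!r | X(p))=True !r=True r=False X(p)=True p=True
s_3={p,q,r}: (!r | X(p))=False !r=False r=True X(p)=False p=True
s_4={r,s}: (!r | X(p))=True !r=False r=True X(p)=True p=False
s_5={p,s}: (!r | X(p))=True !r=True r=False X(p)=False p=True
G((!r | X(p))) holds globally = False
First violation at position 3.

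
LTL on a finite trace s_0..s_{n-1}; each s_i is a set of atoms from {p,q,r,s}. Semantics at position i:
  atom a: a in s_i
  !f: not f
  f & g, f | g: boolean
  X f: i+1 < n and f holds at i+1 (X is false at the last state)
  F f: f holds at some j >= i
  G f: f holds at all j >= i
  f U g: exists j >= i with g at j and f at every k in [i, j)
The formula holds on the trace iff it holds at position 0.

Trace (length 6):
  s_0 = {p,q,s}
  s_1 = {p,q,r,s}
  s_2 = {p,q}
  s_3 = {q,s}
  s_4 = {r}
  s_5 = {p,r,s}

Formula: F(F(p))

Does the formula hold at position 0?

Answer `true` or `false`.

s_0={p,q,s}: F(F(p))=True F(p)=True p=True
s_1={p,q,r,s}: F(F(p))=True F(p)=True p=True
s_2={p,q}: F(F(p))=True F(p)=True p=True
s_3={q,s}: F(F(p))=True F(p)=True p=False
s_4={r}: F(F(p))=True F(p)=True p=False
s_5={p,r,s}: F(F(p))=True F(p)=True p=True

Answer: true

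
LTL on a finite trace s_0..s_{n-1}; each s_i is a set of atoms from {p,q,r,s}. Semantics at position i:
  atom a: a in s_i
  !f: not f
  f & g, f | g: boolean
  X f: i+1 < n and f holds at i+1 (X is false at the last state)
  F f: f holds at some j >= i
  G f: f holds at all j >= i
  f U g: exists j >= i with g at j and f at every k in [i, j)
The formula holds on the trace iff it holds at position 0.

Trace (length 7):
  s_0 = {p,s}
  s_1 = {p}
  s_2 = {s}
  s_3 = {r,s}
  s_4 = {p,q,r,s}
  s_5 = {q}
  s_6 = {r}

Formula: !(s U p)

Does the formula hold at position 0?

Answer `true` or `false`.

Answer: false

Derivation:
s_0={p,s}: !(s U p)=False (s U p)=True s=True p=True
s_1={p}: !(s U p)=False (s U p)=True s=False p=True
s_2={s}: !(s U p)=False (s U p)=True s=True p=False
s_3={r,s}: !(s U p)=False (s U p)=True s=True p=False
s_4={p,q,r,s}: !(s U p)=False (s U p)=True s=True p=True
s_5={q}: !(s U p)=True (s U p)=False s=False p=False
s_6={r}: !(s U p)=True (s U p)=False s=False p=False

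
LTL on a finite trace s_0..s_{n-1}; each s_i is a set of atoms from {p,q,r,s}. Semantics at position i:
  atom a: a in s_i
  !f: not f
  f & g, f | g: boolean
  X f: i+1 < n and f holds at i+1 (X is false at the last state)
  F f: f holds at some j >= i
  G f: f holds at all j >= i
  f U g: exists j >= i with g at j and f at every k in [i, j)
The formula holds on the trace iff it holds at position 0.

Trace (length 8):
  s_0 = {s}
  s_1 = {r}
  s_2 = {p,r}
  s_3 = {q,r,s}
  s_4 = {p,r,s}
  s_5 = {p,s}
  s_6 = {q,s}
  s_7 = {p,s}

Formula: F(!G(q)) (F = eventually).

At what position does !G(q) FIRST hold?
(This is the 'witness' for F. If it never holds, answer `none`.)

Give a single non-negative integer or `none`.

Answer: 0

Derivation:
s_0={s}: !G(q)=True G(q)=False q=False
s_1={r}: !G(q)=True G(q)=False q=False
s_2={p,r}: !G(q)=True G(q)=False q=False
s_3={q,r,s}: !G(q)=True G(q)=False q=True
s_4={p,r,s}: !G(q)=True G(q)=False q=False
s_5={p,s}: !G(q)=True G(q)=False q=False
s_6={q,s}: !G(q)=True G(q)=False q=True
s_7={p,s}: !G(q)=True G(q)=False q=False
F(!G(q)) holds; first witness at position 0.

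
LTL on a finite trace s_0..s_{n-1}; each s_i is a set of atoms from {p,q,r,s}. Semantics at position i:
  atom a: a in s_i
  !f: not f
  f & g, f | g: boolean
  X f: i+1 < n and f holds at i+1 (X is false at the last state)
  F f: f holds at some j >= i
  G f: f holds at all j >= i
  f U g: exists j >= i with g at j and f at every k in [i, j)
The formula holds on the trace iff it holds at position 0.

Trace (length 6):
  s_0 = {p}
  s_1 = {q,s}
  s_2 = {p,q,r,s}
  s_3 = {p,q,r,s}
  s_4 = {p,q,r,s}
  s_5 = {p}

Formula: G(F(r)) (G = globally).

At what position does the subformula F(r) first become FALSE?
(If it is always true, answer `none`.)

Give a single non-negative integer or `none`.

s_0={p}: F(r)=True r=False
s_1={q,s}: F(r)=True r=False
s_2={p,q,r,s}: F(r)=True r=True
s_3={p,q,r,s}: F(r)=True r=True
s_4={p,q,r,s}: F(r)=True r=True
s_5={p}: F(r)=False r=False
G(F(r)) holds globally = False
First violation at position 5.

Answer: 5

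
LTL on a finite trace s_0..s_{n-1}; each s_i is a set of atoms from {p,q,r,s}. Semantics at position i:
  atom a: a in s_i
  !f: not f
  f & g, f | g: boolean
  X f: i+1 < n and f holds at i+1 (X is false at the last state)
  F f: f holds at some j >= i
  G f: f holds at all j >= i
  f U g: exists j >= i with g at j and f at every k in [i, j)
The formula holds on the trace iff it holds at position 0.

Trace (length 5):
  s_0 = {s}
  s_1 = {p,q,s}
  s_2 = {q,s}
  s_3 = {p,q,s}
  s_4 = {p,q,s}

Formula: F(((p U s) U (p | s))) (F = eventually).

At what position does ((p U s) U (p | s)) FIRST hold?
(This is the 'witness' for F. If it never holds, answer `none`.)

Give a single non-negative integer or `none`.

Answer: 0

Derivation:
s_0={s}: ((p U s) U (p | s))=True (p U s)=True p=False s=True (p | s)=True
s_1={p,q,s}: ((p U s) U (p | s))=True (p U s)=True p=True s=True (p | s)=True
s_2={q,s}: ((p U s) U (p | s))=True (p U s)=True p=False s=True (p | s)=True
s_3={p,q,s}: ((p U s) U (p | s))=True (p U s)=True p=True s=True (p | s)=True
s_4={p,q,s}: ((p U s) U (p | s))=True (p U s)=True p=True s=True (p | s)=True
F(((p U s) U (p | s))) holds; first witness at position 0.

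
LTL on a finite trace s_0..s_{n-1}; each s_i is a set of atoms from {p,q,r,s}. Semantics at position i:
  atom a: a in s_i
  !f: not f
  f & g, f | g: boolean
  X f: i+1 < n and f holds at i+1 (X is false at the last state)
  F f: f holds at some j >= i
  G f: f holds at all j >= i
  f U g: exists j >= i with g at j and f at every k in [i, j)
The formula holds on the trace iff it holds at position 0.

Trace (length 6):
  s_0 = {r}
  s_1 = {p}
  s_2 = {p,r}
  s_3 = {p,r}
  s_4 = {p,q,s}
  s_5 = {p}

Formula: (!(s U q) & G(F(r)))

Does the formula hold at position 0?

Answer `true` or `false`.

s_0={r}: (!(s U q) & G(F(r)))=False !(s U q)=True (s U q)=False s=False q=False G(F(r))=False F(r)=True r=True
s_1={p}: (!(s U q) & G(F(r)))=False !(s U q)=True (s U q)=False s=False q=False G(F(r))=False F(r)=True r=False
s_2={p,r}: (!(s U q) & G(F(r)))=False !(s U q)=True (s U q)=False s=False q=False G(F(r))=False F(r)=True r=True
s_3={p,r}: (!(s U q) & G(F(r)))=False !(s U q)=True (s U q)=False s=False q=False G(F(r))=False F(r)=True r=True
s_4={p,q,s}: (!(s U q) & G(F(r)))=False !(s U q)=False (s U q)=True s=True q=True G(F(r))=False F(r)=False r=False
s_5={p}: (!(s U q) & G(F(r)))=False !(s U q)=True (s U q)=False s=False q=False G(F(r))=False F(r)=False r=False

Answer: false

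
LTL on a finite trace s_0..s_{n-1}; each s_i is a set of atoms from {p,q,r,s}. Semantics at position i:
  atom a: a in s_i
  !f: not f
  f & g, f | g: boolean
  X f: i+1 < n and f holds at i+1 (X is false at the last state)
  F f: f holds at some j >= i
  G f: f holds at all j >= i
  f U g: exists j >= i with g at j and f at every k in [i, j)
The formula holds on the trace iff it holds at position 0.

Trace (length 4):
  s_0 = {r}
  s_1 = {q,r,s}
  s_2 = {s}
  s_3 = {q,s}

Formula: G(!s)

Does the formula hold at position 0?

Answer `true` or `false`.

Answer: false

Derivation:
s_0={r}: G(!s)=False !s=True s=False
s_1={q,r,s}: G(!s)=False !s=False s=True
s_2={s}: G(!s)=False !s=False s=True
s_3={q,s}: G(!s)=False !s=False s=True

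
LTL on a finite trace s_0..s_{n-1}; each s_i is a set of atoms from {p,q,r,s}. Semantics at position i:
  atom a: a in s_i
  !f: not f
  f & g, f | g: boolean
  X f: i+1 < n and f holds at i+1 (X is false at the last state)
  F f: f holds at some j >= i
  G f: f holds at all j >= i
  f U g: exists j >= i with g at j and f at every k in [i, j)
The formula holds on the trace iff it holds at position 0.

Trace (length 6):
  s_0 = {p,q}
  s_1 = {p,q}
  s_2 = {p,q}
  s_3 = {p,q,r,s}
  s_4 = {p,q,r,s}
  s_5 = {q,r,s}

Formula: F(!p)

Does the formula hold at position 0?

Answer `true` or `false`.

s_0={p,q}: F(!p)=True !p=False p=True
s_1={p,q}: F(!p)=True !p=False p=True
s_2={p,q}: F(!p)=True !p=False p=True
s_3={p,q,r,s}: F(!p)=True !p=False p=True
s_4={p,q,r,s}: F(!p)=True !p=False p=True
s_5={q,r,s}: F(!p)=True !p=True p=False

Answer: true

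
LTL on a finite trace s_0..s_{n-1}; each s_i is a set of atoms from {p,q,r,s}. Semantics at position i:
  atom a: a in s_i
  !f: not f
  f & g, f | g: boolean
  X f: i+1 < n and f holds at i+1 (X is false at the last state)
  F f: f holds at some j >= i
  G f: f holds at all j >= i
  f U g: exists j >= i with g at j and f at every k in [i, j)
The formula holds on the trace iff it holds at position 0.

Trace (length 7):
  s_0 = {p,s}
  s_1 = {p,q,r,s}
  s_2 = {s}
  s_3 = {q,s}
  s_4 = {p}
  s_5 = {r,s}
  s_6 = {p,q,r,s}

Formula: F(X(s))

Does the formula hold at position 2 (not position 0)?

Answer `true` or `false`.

Answer: true

Derivation:
s_0={p,s}: F(X(s))=True X(s)=True s=True
s_1={p,q,r,s}: F(X(s))=True X(s)=True s=True
s_2={s}: F(X(s))=True X(s)=True s=True
s_3={q,s}: F(X(s))=True X(s)=False s=True
s_4={p}: F(X(s))=True X(s)=True s=False
s_5={r,s}: F(X(s))=True X(s)=True s=True
s_6={p,q,r,s}: F(X(s))=False X(s)=False s=True
Evaluating at position 2: result = True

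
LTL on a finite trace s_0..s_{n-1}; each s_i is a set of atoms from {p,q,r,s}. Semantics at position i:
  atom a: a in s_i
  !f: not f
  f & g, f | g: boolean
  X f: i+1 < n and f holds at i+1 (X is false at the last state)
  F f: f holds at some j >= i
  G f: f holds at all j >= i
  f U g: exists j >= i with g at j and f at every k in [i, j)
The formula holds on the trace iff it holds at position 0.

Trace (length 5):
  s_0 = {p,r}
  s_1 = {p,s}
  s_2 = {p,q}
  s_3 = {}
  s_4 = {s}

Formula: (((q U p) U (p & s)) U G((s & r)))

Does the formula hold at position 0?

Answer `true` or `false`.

Answer: false

Derivation:
s_0={p,r}: (((q U p) U (p & s)) U G((s & r)))=False ((q U p) U (p & s))=True (q U p)=True q=False p=True (p & s)=False s=False G((s & r))=False (s & r)=False r=True
s_1={p,s}: (((q U p) U (p & s)) U G((s & r)))=False ((q U p) U (p & s))=True (q U p)=True q=False p=True (p & s)=True s=True G((s & r))=False (s & r)=False r=False
s_2={p,q}: (((q U p) U (p & s)) U G((s & r)))=False ((q U p) U (p & s))=False (q U p)=True q=True p=True (p & s)=False s=False G((s & r))=False (s & r)=False r=False
s_3={}: (((q U p) U (p & s)) U G((s & r)))=False ((q U p) U (p & s))=False (q U p)=False q=False p=False (p & s)=False s=False G((s & r))=False (s & r)=False r=False
s_4={s}: (((q U p) U (p & s)) U G((s & r)))=False ((q U p) U (p & s))=False (q U p)=False q=False p=False (p & s)=False s=True G((s & r))=False (s & r)=False r=False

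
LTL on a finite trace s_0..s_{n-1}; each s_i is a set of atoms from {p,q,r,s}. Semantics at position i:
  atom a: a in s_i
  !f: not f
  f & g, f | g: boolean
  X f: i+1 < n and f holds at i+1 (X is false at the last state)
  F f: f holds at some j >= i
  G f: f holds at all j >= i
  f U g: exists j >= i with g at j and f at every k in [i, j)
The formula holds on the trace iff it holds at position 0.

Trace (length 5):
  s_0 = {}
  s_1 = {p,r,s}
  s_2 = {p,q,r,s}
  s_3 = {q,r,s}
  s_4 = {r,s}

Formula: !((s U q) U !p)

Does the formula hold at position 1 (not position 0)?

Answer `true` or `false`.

s_0={}: !((s U q) U !p)=False ((s U q) U !p)=True (s U q)=False s=False q=False !p=True p=False
s_1={p,r,s}: !((s U q) U !p)=False ((s U q) U !p)=True (s U q)=True s=True q=False !p=False p=True
s_2={p,q,r,s}: !((s U q) U !p)=False ((s U q) U !p)=True (s U q)=True s=True q=True !p=False p=True
s_3={q,r,s}: !((s U q) U !p)=False ((s U q) U !p)=True (s U q)=True s=True q=True !p=True p=False
s_4={r,s}: !((s U q) U !p)=False ((s U q) U !p)=True (s U q)=False s=True q=False !p=True p=False
Evaluating at position 1: result = False

Answer: false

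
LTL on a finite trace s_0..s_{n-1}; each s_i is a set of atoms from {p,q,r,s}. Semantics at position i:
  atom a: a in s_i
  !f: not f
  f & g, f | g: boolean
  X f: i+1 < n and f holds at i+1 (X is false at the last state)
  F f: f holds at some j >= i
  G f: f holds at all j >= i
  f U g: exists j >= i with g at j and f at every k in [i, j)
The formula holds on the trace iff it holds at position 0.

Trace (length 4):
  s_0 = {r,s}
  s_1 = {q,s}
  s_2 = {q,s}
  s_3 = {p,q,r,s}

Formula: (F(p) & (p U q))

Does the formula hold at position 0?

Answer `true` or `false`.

Answer: false

Derivation:
s_0={r,s}: (F(p) & (p U q))=False F(p)=True p=False (p U q)=False q=False
s_1={q,s}: (F(p) & (p U q))=True F(p)=True p=False (p U q)=True q=True
s_2={q,s}: (F(p) & (p U q))=True F(p)=True p=False (p U q)=True q=True
s_3={p,q,r,s}: (F(p) & (p U q))=True F(p)=True p=True (p U q)=True q=True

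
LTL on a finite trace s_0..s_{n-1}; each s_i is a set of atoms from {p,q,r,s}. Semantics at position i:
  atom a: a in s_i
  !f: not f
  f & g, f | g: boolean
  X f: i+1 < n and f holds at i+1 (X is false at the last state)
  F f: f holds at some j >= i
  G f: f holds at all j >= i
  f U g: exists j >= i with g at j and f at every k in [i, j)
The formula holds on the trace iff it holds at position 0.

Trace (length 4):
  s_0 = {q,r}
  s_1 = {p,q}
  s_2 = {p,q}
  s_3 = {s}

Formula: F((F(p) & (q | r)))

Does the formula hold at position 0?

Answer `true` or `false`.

Answer: true

Derivation:
s_0={q,r}: F((F(p) & (q | r)))=True (F(p) & (q | r))=True F(p)=True p=False (q | r)=True q=True r=True
s_1={p,q}: F((F(p) & (q | r)))=True (F(p) & (q | r))=True F(p)=True p=True (q | r)=True q=True r=False
s_2={p,q}: F((F(p) & (q | r)))=True (F(p) & (q | r))=True F(p)=True p=True (q | r)=True q=True r=False
s_3={s}: F((F(p) & (q | r)))=False (F(p) & (q | r))=False F(p)=False p=False (q | r)=False q=False r=False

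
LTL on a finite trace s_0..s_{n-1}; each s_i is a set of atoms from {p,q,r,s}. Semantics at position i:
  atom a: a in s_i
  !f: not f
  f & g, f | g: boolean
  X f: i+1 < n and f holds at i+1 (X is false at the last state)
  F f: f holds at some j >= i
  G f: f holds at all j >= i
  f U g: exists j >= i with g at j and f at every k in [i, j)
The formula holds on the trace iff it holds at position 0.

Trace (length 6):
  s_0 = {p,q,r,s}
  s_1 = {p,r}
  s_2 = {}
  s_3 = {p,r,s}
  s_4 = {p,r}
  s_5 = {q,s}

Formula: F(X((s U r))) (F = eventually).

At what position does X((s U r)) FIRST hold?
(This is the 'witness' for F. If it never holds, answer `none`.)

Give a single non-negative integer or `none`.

Answer: 0

Derivation:
s_0={p,q,r,s}: X((s U r))=True (s U r)=True s=True r=True
s_1={p,r}: X((s U r))=False (s U r)=True s=False r=True
s_2={}: X((s U r))=True (s U r)=False s=False r=False
s_3={p,r,s}: X((s U r))=True (s U r)=True s=True r=True
s_4={p,r}: X((s U r))=False (s U r)=True s=False r=True
s_5={q,s}: X((s U r))=False (s U r)=False s=True r=False
F(X((s U r))) holds; first witness at position 0.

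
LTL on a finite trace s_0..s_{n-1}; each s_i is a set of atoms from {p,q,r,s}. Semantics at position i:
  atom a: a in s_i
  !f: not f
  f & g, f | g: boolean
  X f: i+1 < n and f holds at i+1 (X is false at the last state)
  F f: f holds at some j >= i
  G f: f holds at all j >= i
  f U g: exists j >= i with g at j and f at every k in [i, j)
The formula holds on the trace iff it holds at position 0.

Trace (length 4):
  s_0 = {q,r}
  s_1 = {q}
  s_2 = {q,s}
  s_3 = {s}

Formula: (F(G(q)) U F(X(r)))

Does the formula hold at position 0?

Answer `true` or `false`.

s_0={q,r}: (F(G(q)) U F(X(r)))=False F(G(q))=False G(q)=False q=True F(X(r))=False X(r)=False r=True
s_1={q}: (F(G(q)) U F(X(r)))=False F(G(q))=False G(q)=False q=True F(X(r))=False X(r)=False r=False
s_2={q,s}: (F(G(q)) U F(X(r)))=False F(G(q))=False G(q)=False q=True F(X(r))=False X(r)=False r=False
s_3={s}: (F(G(q)) U F(X(r)))=False F(G(q))=False G(q)=False q=False F(X(r))=False X(r)=False r=False

Answer: false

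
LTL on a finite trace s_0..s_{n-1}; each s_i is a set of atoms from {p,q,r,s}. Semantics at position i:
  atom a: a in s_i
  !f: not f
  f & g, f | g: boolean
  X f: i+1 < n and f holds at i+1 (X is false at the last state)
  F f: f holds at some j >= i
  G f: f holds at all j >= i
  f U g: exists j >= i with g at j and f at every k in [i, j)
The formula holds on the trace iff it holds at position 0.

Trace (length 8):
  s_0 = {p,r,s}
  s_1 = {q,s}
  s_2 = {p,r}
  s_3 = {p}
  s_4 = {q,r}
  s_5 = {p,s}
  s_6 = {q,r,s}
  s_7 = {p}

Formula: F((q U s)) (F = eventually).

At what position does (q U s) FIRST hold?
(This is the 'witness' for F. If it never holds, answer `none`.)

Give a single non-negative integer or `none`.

s_0={p,r,s}: (q U s)=True q=False s=True
s_1={q,s}: (q U s)=True q=True s=True
s_2={p,r}: (q U s)=False q=False s=False
s_3={p}: (q U s)=False q=False s=False
s_4={q,r}: (q U s)=True q=True s=False
s_5={p,s}: (q U s)=True q=False s=True
s_6={q,r,s}: (q U s)=True q=True s=True
s_7={p}: (q U s)=False q=False s=False
F((q U s)) holds; first witness at position 0.

Answer: 0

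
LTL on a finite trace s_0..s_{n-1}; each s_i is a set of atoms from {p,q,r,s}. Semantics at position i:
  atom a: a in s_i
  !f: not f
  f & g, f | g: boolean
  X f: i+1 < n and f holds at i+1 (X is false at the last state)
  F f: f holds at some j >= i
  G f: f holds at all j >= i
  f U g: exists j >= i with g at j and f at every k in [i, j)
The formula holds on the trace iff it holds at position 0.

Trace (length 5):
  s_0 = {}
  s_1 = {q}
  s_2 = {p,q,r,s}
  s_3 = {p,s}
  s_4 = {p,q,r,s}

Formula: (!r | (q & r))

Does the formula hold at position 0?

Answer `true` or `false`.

Answer: true

Derivation:
s_0={}: (!r | (q & r))=True !r=True r=False (q & r)=False q=False
s_1={q}: (!r | (q & r))=True !r=True r=False (q & r)=False q=True
s_2={p,q,r,s}: (!r | (q & r))=True !r=False r=True (q & r)=True q=True
s_3={p,s}: (!r | (q & r))=True !r=True r=False (q & r)=False q=False
s_4={p,q,r,s}: (!r | (q & r))=True !r=False r=True (q & r)=True q=True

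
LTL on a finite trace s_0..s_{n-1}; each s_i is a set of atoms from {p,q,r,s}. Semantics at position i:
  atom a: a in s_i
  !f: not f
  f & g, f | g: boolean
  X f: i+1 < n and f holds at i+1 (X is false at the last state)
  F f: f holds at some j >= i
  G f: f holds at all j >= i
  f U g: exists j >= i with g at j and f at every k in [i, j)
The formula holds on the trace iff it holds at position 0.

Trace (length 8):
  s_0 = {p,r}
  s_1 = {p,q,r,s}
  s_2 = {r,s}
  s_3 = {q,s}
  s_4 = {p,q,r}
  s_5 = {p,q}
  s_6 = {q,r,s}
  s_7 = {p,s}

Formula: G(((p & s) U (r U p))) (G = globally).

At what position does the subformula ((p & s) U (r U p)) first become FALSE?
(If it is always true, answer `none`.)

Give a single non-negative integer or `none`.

s_0={p,r}: ((p & s) U (r U p))=True (p & s)=False p=True s=False (r U p)=True r=True
s_1={p,q,r,s}: ((p & s) U (r U p))=True (p & s)=True p=True s=True (r U p)=True r=True
s_2={r,s}: ((p & s) U (r U p))=False (p & s)=False p=False s=True (r U p)=False r=True
s_3={q,s}: ((p & s) U (r U p))=False (p & s)=False p=False s=True (r U p)=False r=False
s_4={p,q,r}: ((p & s) U (r U p))=True (p & s)=False p=True s=False (r U p)=True r=True
s_5={p,q}: ((p & s) U (r U p))=True (p & s)=False p=True s=False (r U p)=True r=False
s_6={q,r,s}: ((p & s) U (r U p))=True (p & s)=False p=False s=True (r U p)=True r=True
s_7={p,s}: ((p & s) U (r U p))=True (p & s)=True p=True s=True (r U p)=True r=False
G(((p & s) U (r U p))) holds globally = False
First violation at position 2.

Answer: 2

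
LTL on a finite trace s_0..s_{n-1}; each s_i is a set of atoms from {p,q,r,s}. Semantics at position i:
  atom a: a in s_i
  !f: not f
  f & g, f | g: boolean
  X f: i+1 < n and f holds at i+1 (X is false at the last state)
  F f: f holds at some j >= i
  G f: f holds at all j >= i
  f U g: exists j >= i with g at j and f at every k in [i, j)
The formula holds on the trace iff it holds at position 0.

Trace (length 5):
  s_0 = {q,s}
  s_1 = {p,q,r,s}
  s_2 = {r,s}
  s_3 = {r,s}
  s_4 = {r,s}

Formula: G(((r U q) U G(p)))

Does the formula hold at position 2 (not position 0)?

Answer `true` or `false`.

s_0={q,s}: G(((r U q) U G(p)))=False ((r U q) U G(p))=False (r U q)=True r=False q=True G(p)=False p=False
s_1={p,q,r,s}: G(((r U q) U G(p)))=False ((r U q) U G(p))=False (r U q)=True r=True q=True G(p)=False p=True
s_2={r,s}: G(((r U q) U G(p)))=False ((r U q) U G(p))=False (r U q)=False r=True q=False G(p)=False p=False
s_3={r,s}: G(((r U q) U G(p)))=False ((r U q) U G(p))=False (r U q)=False r=True q=False G(p)=False p=False
s_4={r,s}: G(((r U q) U G(p)))=False ((r U q) U G(p))=False (r U q)=False r=True q=False G(p)=False p=False
Evaluating at position 2: result = False

Answer: false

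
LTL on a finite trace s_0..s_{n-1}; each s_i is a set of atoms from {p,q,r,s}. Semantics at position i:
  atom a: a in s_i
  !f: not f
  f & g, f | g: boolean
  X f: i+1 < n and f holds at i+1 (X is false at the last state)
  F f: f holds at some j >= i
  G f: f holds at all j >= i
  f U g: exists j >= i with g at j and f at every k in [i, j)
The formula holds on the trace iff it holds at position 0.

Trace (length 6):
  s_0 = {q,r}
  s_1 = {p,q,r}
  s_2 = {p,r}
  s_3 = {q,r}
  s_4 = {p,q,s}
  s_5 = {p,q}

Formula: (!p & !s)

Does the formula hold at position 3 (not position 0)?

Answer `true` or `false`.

s_0={q,r}: (!p & !s)=True !p=True p=False !s=True s=False
s_1={p,q,r}: (!p & !s)=False !p=False p=True !s=True s=False
s_2={p,r}: (!p & !s)=False !p=False p=True !s=True s=False
s_3={q,r}: (!p & !s)=True !p=True p=False !s=True s=False
s_4={p,q,s}: (!p & !s)=False !p=False p=True !s=False s=True
s_5={p,q}: (!p & !s)=False !p=False p=True !s=True s=False
Evaluating at position 3: result = True

Answer: true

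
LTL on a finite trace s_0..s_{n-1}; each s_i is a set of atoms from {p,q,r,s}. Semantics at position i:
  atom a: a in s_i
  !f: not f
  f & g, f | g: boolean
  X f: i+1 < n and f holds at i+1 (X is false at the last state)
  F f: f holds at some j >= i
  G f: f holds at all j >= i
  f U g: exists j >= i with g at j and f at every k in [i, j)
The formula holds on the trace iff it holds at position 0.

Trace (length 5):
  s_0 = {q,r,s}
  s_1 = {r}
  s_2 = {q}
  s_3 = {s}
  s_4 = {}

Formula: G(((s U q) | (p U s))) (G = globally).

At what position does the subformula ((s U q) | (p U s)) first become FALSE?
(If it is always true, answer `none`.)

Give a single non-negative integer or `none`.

s_0={q,r,s}: ((s U q) | (p U s))=True (s U q)=True s=True q=True (p U s)=True p=False
s_1={r}: ((s U q) | (p U s))=False (s U q)=False s=False q=False (p U s)=False p=False
s_2={q}: ((s U q) | (p U s))=True (s U q)=True s=False q=True (p U s)=False p=False
s_3={s}: ((s U q) | (p U s))=True (s U q)=False s=True q=False (p U s)=True p=False
s_4={}: ((s U q) | (p U s))=False (s U q)=False s=False q=False (p U s)=False p=False
G(((s U q) | (p U s))) holds globally = False
First violation at position 1.

Answer: 1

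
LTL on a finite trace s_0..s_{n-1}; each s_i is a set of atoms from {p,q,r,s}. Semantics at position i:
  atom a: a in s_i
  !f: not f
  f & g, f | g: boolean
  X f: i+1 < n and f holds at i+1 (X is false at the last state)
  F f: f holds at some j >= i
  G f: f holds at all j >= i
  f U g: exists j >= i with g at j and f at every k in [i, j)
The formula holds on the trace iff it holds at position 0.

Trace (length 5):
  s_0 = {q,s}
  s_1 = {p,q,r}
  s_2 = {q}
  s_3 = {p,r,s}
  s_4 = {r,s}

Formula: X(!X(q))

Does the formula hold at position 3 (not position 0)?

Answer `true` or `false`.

s_0={q,s}: X(!X(q))=False !X(q)=False X(q)=True q=True
s_1={p,q,r}: X(!X(q))=True !X(q)=False X(q)=True q=True
s_2={q}: X(!X(q))=True !X(q)=True X(q)=False q=True
s_3={p,r,s}: X(!X(q))=True !X(q)=True X(q)=False q=False
s_4={r,s}: X(!X(q))=False !X(q)=True X(q)=False q=False
Evaluating at position 3: result = True

Answer: true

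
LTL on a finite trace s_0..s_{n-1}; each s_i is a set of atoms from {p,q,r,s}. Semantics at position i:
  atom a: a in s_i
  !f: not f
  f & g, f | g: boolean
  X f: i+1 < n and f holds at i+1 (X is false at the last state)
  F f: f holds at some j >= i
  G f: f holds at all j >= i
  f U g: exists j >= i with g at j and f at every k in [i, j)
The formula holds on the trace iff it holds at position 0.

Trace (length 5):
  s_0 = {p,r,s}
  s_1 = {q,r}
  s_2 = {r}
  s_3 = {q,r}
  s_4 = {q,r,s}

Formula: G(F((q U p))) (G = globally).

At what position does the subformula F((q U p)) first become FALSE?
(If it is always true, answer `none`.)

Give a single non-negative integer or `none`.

Answer: 1

Derivation:
s_0={p,r,s}: F((q U p))=True (q U p)=True q=False p=True
s_1={q,r}: F((q U p))=False (q U p)=False q=True p=False
s_2={r}: F((q U p))=False (q U p)=False q=False p=False
s_3={q,r}: F((q U p))=False (q U p)=False q=True p=False
s_4={q,r,s}: F((q U p))=False (q U p)=False q=True p=False
G(F((q U p))) holds globally = False
First violation at position 1.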